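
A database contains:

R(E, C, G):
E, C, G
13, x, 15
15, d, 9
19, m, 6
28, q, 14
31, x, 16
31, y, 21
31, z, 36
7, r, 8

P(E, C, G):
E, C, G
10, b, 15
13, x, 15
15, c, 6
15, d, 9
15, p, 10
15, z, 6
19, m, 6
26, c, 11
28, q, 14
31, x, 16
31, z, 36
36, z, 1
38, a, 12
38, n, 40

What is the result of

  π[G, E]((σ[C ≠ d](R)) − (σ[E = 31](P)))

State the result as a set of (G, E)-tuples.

Selection C ≠ d: {(13, x, 15), (19, m, 6), (28, q, 14), (31, x, 16), (31, y, 21), (31, z, 36), (7, r, 8)}
Selection E = 31: {(31, x, 16), (31, z, 36)}
Difference: {(13, x, 15), (19, m, 6), (28, q, 14), (31, x, 16), (31, y, 21), (31, z, 36), (7, r, 8)} with {(31, x, 16), (31, z, 36)} → {(13, x, 15), (19, m, 6), (28, q, 14), (31, y, 21), (7, r, 8)}
π_{G, E} gives {(14, 28), (15, 13), (21, 31), (6, 19), (8, 7)}.

{(14, 28), (15, 13), (21, 31), (6, 19), (8, 7)}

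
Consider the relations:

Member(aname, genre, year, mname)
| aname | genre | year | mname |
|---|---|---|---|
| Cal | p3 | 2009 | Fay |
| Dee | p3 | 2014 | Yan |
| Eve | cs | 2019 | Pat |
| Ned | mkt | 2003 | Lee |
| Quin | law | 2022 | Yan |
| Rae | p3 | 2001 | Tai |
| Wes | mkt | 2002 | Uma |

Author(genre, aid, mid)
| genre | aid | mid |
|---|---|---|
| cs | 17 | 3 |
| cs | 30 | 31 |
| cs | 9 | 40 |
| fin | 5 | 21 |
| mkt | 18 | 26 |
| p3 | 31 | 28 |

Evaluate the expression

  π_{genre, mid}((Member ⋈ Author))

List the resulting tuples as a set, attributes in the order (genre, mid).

Member ⋈ Author (natural join on genre): {(Cal, p3, 2009, Fay, 31, 28), (Dee, p3, 2014, Yan, 31, 28), (Eve, cs, 2019, Pat, 17, 3), (Eve, cs, 2019, Pat, 30, 31), (Eve, cs, 2019, Pat, 9, 40), (Ned, mkt, 2003, Lee, 18, 26), (Rae, p3, 2001, Tai, 31, 28), (Wes, mkt, 2002, Uma, 18, 26)}
Keep only column(s) genre, mid (3 duplicate(s) eliminated): {(cs, 3), (cs, 31), (cs, 40), (mkt, 26), (p3, 28)}

{(cs, 3), (cs, 31), (cs, 40), (mkt, 26), (p3, 28)}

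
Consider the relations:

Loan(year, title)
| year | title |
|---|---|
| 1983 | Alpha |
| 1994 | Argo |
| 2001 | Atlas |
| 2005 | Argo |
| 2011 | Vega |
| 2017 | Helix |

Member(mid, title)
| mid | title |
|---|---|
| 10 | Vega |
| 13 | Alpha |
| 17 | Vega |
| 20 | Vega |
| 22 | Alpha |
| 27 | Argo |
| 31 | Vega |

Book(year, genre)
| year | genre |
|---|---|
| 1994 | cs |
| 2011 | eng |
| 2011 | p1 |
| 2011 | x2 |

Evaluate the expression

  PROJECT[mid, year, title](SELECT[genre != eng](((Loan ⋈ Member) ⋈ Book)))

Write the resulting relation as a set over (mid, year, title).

{(10, 2011, Vega), (17, 2011, Vega), (20, 2011, Vega), (27, 1994, Argo), (31, 2011, Vega)}

Natural join on title: {(1983, Alpha, 13), (1983, Alpha, 22), (1994, Argo, 27), (2005, Argo, 27), (2011, Vega, 10), (2011, Vega, 17), (2011, Vega, 20), (2011, Vega, 31)}
Natural join on year: {(1994, Argo, 27, cs), (2011, Vega, 10, eng), (2011, Vega, 10, p1), (2011, Vega, 10, x2), (2011, Vega, 17, eng), (2011, Vega, 17, p1), (2011, Vega, 17, x2), (2011, Vega, 20, eng), (2011, Vega, 20, p1), (2011, Vega, 20, x2), (2011, Vega, 31, eng), (2011, Vega, 31, p1), (2011, Vega, 31, x2)}
Apply σ_{genre != eng}; surviving tuples: {(1994, Argo, 27, cs), (2011, Vega, 10, p1), (2011, Vega, 10, x2), (2011, Vega, 17, p1), (2011, Vega, 17, x2), (2011, Vega, 20, p1), (2011, Vega, 20, x2), (2011, Vega, 31, p1), (2011, Vega, 31, x2)}
Keep only column(s) mid, year, title (4 duplicate(s) eliminated): {(10, 2011, Vega), (17, 2011, Vega), (20, 2011, Vega), (27, 1994, Argo), (31, 2011, Vega)}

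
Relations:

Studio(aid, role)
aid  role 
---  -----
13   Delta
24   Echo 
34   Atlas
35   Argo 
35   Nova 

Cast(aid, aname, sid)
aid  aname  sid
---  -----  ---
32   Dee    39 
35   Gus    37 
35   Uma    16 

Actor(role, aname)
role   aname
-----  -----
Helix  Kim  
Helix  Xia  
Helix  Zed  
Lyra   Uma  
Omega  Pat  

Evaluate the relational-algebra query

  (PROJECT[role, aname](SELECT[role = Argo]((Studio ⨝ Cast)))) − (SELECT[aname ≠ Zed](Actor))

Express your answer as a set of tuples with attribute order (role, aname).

Studio ⋈ Cast (natural join on aid): {(35, Argo, Gus, 37), (35, Argo, Uma, 16), (35, Nova, Gus, 37), (35, Nova, Uma, 16)}
σ[role = Argo]: keep tuples satisfying role = Argo → {(35, Argo, Gus, 37), (35, Argo, Uma, 16)}
Keep only column(s) role, aname: {(Argo, Gus), (Argo, Uma)}
σ[aname ≠ Zed]: keep tuples satisfying aname ≠ Zed → {(Helix, Kim), (Helix, Xia), (Lyra, Uma), (Omega, Pat)}
Taking the difference: {(Argo, Gus), (Argo, Uma)}

{(Argo, Gus), (Argo, Uma)}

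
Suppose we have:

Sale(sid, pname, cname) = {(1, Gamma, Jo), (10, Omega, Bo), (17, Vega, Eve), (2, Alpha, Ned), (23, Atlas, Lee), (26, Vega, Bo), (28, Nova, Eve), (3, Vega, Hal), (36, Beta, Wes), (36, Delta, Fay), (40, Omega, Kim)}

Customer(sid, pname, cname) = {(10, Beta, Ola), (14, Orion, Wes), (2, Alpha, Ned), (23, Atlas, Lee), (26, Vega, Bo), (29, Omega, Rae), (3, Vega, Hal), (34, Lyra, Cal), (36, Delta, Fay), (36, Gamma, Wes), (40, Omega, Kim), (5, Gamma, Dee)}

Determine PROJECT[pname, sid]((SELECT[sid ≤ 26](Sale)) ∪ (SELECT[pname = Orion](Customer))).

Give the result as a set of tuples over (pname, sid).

{(Alpha, 2), (Atlas, 23), (Gamma, 1), (Omega, 10), (Orion, 14), (Vega, 17), (Vega, 26), (Vega, 3)}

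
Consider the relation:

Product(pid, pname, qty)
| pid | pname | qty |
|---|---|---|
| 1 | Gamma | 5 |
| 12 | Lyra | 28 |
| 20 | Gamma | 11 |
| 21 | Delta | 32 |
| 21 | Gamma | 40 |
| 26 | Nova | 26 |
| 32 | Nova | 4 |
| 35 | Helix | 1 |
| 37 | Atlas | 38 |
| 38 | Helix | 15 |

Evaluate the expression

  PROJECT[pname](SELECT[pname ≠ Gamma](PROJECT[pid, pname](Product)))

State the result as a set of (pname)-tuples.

{Atlas, Delta, Helix, Lyra, Nova}

Keep only column(s) pid, pname: {(1, Gamma), (12, Lyra), (20, Gamma), (21, Delta), (21, Gamma), (26, Nova), (32, Nova), (35, Helix), (37, Atlas), (38, Helix)}
Selection pname ≠ Gamma: {(12, Lyra), (21, Delta), (26, Nova), (32, Nova), (35, Helix), (37, Atlas), (38, Helix)}
Keep only column(s) pname (2 duplicate(s) eliminated): {Atlas, Delta, Helix, Lyra, Nova}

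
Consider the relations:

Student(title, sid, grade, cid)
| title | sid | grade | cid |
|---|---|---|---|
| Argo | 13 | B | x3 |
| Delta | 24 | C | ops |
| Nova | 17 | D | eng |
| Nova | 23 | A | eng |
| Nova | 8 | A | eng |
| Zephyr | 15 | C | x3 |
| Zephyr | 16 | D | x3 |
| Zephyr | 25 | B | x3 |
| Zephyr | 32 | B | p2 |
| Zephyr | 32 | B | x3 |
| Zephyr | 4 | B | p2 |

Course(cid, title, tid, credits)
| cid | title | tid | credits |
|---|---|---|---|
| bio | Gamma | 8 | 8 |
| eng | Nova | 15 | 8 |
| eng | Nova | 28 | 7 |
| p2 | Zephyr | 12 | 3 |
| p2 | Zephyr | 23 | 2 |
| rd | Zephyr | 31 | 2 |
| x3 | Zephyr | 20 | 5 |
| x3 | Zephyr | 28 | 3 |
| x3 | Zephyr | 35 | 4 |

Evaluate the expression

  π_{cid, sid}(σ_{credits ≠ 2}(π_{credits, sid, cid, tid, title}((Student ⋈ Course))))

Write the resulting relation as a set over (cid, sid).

{(eng, 17), (eng, 23), (eng, 8), (p2, 32), (p2, 4), (x3, 15), (x3, 16), (x3, 25), (x3, 32)}

Joining Student and Course on title, cid yields {(Nova, 17, D, eng, 15, 8), (Nova, 17, D, eng, 28, 7), (Nova, 23, A, eng, 15, 8), (Nova, 23, A, eng, 28, 7), (Nova, 8, A, eng, 15, 8), (Nova, 8, A, eng, 28, 7), (Zephyr, 15, C, x3, 20, 5), (Zephyr, 15, C, x3, 28, 3), (Zephyr, 15, C, x3, 35, 4), (Zephyr, 16, D, x3, 20, 5), (Zephyr, 16, D, x3, 28, 3), (Zephyr, 16, D, x3, 35, 4), (Zephyr, 25, B, x3, 20, 5), (Zephyr, 25, B, x3, 28, 3), (Zephyr, 25, B, x3, 35, 4), (Zephyr, 32, B, p2, 12, 3), (Zephyr, 32, B, p2, 23, 2), (Zephyr, 32, B, x3, 20, 5), (Zephyr, 32, B, x3, 28, 3), (Zephyr, 32, B, x3, 35, 4), (Zephyr, 4, B, p2, 12, 3), (Zephyr, 4, B, p2, 23, 2)}.
π_{credits, sid, cid, tid, title} gives {(2, 32, p2, 23, Zephyr), (2, 4, p2, 23, Zephyr), (3, 15, x3, 28, Zephyr), (3, 16, x3, 28, Zephyr), (3, 25, x3, 28, Zephyr), (3, 32, p2, 12, Zephyr), (3, 32, x3, 28, Zephyr), (3, 4, p2, 12, Zephyr), (4, 15, x3, 35, Zephyr), (4, 16, x3, 35, Zephyr), (4, 25, x3, 35, Zephyr), (4, 32, x3, 35, Zephyr), (5, 15, x3, 20, Zephyr), (5, 16, x3, 20, Zephyr), (5, 25, x3, 20, Zephyr), (5, 32, x3, 20, Zephyr), (7, 17, eng, 28, Nova), (7, 23, eng, 28, Nova), (7, 8, eng, 28, Nova), (8, 17, eng, 15, Nova), (8, 23, eng, 15, Nova), (8, 8, eng, 15, Nova)}.
σ[credits ≠ 2]: keep tuples satisfying credits ≠ 2 → {(3, 15, x3, 28, Zephyr), (3, 16, x3, 28, Zephyr), (3, 25, x3, 28, Zephyr), (3, 32, p2, 12, Zephyr), (3, 32, x3, 28, Zephyr), (3, 4, p2, 12, Zephyr), (4, 15, x3, 35, Zephyr), (4, 16, x3, 35, Zephyr), (4, 25, x3, 35, Zephyr), (4, 32, x3, 35, Zephyr), (5, 15, x3, 20, Zephyr), (5, 16, x3, 20, Zephyr), (5, 25, x3, 20, Zephyr), (5, 32, x3, 20, Zephyr), (7, 17, eng, 28, Nova), (7, 23, eng, 28, Nova), (7, 8, eng, 28, Nova), (8, 17, eng, 15, Nova), (8, 23, eng, 15, Nova), (8, 8, eng, 15, Nova)}
π_{cid, sid} gives {(eng, 17), (eng, 23), (eng, 8), (p2, 32), (p2, 4), (x3, 15), (x3, 16), (x3, 25), (x3, 32)} (11 duplicate(s) eliminated).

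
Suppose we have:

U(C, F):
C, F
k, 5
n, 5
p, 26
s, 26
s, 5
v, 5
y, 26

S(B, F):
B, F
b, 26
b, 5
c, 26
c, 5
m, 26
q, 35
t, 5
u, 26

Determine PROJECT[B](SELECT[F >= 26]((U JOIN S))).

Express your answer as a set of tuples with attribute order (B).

{b, c, m, u}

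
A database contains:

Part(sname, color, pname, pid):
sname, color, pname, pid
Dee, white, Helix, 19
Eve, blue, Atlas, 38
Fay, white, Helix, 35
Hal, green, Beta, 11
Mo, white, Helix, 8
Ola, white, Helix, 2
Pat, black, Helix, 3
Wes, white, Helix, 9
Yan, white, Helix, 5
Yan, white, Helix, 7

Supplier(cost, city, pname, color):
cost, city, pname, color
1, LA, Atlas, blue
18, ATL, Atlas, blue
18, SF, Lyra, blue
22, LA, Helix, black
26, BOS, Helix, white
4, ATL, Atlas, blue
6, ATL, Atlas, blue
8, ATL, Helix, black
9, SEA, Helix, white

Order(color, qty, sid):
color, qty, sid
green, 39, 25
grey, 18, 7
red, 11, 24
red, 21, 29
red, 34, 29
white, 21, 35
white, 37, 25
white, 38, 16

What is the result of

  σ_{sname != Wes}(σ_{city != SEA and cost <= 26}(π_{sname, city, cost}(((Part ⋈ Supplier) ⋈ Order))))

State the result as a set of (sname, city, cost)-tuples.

Part ⋈ Supplier (natural join on color, pname): {(Dee, white, Helix, 19, 26, BOS), (Dee, white, Helix, 19, 9, SEA), (Eve, blue, Atlas, 38, 1, LA), (Eve, blue, Atlas, 38, 18, ATL), (Eve, blue, Atlas, 38, 4, ATL), (Eve, blue, Atlas, 38, 6, ATL), (Fay, white, Helix, 35, 26, BOS), (Fay, white, Helix, 35, 9, SEA), (Mo, white, Helix, 8, 26, BOS), (Mo, white, Helix, 8, 9, SEA), (Ola, white, Helix, 2, 26, BOS), (Ola, white, Helix, 2, 9, SEA), (Pat, black, Helix, 3, 22, LA), (Pat, black, Helix, 3, 8, ATL), (Wes, white, Helix, 9, 26, BOS), (Wes, white, Helix, 9, 9, SEA), (Yan, white, Helix, 5, 26, BOS), (Yan, white, Helix, 5, 9, SEA), (Yan, white, Helix, 7, 26, BOS), (Yan, white, Helix, 7, 9, SEA)}
(Part ⋈ Supplier) ⋈ Order (natural join on color): {(Dee, white, Helix, 19, 26, BOS, 21, 35), (Dee, white, Helix, 19, 26, BOS, 37, 25), (Dee, white, Helix, 19, 26, BOS, 38, 16), (Dee, white, Helix, 19, 9, SEA, 21, 35), (Dee, white, Helix, 19, 9, SEA, 37, 25), (Dee, white, Helix, 19, 9, SEA, 38, 16), (Fay, white, Helix, 35, 26, BOS, 21, 35), (Fay, white, Helix, 35, 26, BOS, 37, 25), (Fay, white, Helix, 35, 26, BOS, 38, 16), (Fay, white, Helix, 35, 9, SEA, 21, 35), (Fay, white, Helix, 35, 9, SEA, 37, 25), (Fay, white, Helix, 35, 9, SEA, 38, 16), (Mo, white, Helix, 8, 26, BOS, 21, 35), (Mo, white, Helix, 8, 26, BOS, 37, 25), (Mo, white, Helix, 8, 26, BOS, 38, 16), (Mo, white, Helix, 8, 9, SEA, 21, 35), (Mo, white, Helix, 8, 9, SEA, 37, 25), (Mo, white, Helix, 8, 9, SEA, 38, 16), (Ola, white, Helix, 2, 26, BOS, 21, 35), (Ola, white, Helix, 2, 26, BOS, 37, 25), (Ola, white, Helix, 2, 26, BOS, 38, 16), (Ola, white, Helix, 2, 9, SEA, 21, 35), (Ola, white, Helix, 2, 9, SEA, 37, 25), (Ola, white, Helix, 2, 9, SEA, 38, 16), (Wes, white, Helix, 9, 26, BOS, 21, 35), (Wes, white, Helix, 9, 26, BOS, 37, 25), (Wes, white, Helix, 9, 26, BOS, 38, 16), (Wes, white, Helix, 9, 9, SEA, 21, 35), (Wes, white, Helix, 9, 9, SEA, 37, 25), (Wes, white, Helix, 9, 9, SEA, 38, 16), (Yan, white, Helix, 5, 26, BOS, 21, 35), (Yan, white, Helix, 5, 26, BOS, 37, 25), (Yan, white, Helix, 5, 26, BOS, 38, 16), (Yan, white, Helix, 5, 9, SEA, 21, 35), (Yan, white, Helix, 5, 9, SEA, 37, 25), (Yan, white, Helix, 5, 9, SEA, 38, 16), (Yan, white, Helix, 7, 26, BOS, 21, 35), (Yan, white, Helix, 7, 26, BOS, 37, 25), (Yan, white, Helix, 7, 26, BOS, 38, 16), (Yan, white, Helix, 7, 9, SEA, 21, 35), (Yan, white, Helix, 7, 9, SEA, 37, 25), (Yan, white, Helix, 7, 9, SEA, 38, 16)}
Keep only column(s) sname, city, cost (30 duplicate(s) eliminated): {(Dee, BOS, 26), (Dee, SEA, 9), (Fay, BOS, 26), (Fay, SEA, 9), (Mo, BOS, 26), (Mo, SEA, 9), (Ola, BOS, 26), (Ola, SEA, 9), (Wes, BOS, 26), (Wes, SEA, 9), (Yan, BOS, 26), (Yan, SEA, 9)}
σ[city != SEA and cost <= 26]: keep tuples satisfying city != SEA and cost <= 26 → {(Dee, BOS, 26), (Fay, BOS, 26), (Mo, BOS, 26), (Ola, BOS, 26), (Wes, BOS, 26), (Yan, BOS, 26)}
σ[sname != Wes]: keep tuples satisfying sname != Wes → {(Dee, BOS, 26), (Fay, BOS, 26), (Mo, BOS, 26), (Ola, BOS, 26), (Yan, BOS, 26)}

{(Dee, BOS, 26), (Fay, BOS, 26), (Mo, BOS, 26), (Ola, BOS, 26), (Yan, BOS, 26)}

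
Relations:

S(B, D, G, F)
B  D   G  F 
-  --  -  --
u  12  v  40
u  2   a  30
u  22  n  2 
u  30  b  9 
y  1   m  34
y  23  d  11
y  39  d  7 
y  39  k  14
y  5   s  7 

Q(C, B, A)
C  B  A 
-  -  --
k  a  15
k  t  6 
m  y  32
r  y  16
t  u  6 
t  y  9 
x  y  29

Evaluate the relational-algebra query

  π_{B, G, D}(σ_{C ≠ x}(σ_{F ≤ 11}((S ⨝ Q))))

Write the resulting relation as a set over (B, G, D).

Joining S and Q on B yields {(u, 12, v, 40, t, 6), (u, 2, a, 30, t, 6), (u, 22, n, 2, t, 6), (u, 30, b, 9, t, 6), (y, 1, m, 34, m, 32), (y, 1, m, 34, r, 16), (y, 1, m, 34, t, 9), (y, 1, m, 34, x, 29), (y, 23, d, 11, m, 32), (y, 23, d, 11, r, 16), (y, 23, d, 11, t, 9), (y, 23, d, 11, x, 29), (y, 39, d, 7, m, 32), (y, 39, d, 7, r, 16), (y, 39, d, 7, t, 9), (y, 39, d, 7, x, 29), (y, 39, k, 14, m, 32), (y, 39, k, 14, r, 16), (y, 39, k, 14, t, 9), (y, 39, k, 14, x, 29), (y, 5, s, 7, m, 32), (y, 5, s, 7, r, 16), (y, 5, s, 7, t, 9), (y, 5, s, 7, x, 29)}.
Filtering on F ≤ 11 leaves {(u, 22, n, 2, t, 6), (u, 30, b, 9, t, 6), (y, 23, d, 11, m, 32), (y, 23, d, 11, r, 16), (y, 23, d, 11, t, 9), (y, 23, d, 11, x, 29), (y, 39, d, 7, m, 32), (y, 39, d, 7, r, 16), (y, 39, d, 7, t, 9), (y, 39, d, 7, x, 29), (y, 5, s, 7, m, 32), (y, 5, s, 7, r, 16), (y, 5, s, 7, t, 9), (y, 5, s, 7, x, 29)}.
Filtering on C ≠ x leaves {(u, 22, n, 2, t, 6), (u, 30, b, 9, t, 6), (y, 23, d, 11, m, 32), (y, 23, d, 11, r, 16), (y, 23, d, 11, t, 9), (y, 39, d, 7, m, 32), (y, 39, d, 7, r, 16), (y, 39, d, 7, t, 9), (y, 5, s, 7, m, 32), (y, 5, s, 7, r, 16), (y, 5, s, 7, t, 9)}.
π_{B, G, D} gives {(u, b, 30), (u, n, 22), (y, d, 23), (y, d, 39), (y, s, 5)} (6 duplicate(s) eliminated).

{(u, b, 30), (u, n, 22), (y, d, 23), (y, d, 39), (y, s, 5)}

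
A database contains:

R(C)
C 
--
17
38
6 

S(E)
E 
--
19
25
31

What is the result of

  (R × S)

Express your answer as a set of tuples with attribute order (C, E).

{(17, 19), (17, 25), (17, 31), (38, 19), (38, 25), (38, 31), (6, 19), (6, 25), (6, 31)}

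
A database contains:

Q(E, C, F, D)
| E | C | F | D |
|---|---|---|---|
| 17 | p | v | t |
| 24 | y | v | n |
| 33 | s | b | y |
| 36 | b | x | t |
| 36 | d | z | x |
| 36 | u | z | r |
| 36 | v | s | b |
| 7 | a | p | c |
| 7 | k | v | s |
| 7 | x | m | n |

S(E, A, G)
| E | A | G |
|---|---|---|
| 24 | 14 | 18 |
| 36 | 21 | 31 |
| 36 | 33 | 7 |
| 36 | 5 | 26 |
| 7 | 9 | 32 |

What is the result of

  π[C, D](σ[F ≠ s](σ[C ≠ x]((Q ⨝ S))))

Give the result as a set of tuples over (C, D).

{(a, c), (b, t), (d, x), (k, s), (u, r), (y, n)}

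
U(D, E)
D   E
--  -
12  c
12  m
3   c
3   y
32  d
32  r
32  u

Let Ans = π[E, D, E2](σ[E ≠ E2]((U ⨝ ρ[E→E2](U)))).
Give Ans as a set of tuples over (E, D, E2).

ρ[E→E2]: schema becomes (D, E2); tuples unchanged.
Natural join on D: {(12, c, c), (12, c, m), (12, m, c), (12, m, m), (3, c, c), (3, c, y), (3, y, c), (3, y, y), (32, d, d), (32, d, r), (32, d, u), (32, r, d), (32, r, r), (32, r, u), (32, u, d), (32, u, r), (32, u, u)}
Filtering on E ≠ E2 leaves {(12, c, m), (12, m, c), (3, c, y), (3, y, c), (32, d, r), (32, d, u), (32, r, d), (32, r, u), (32, u, d), (32, u, r)}.
Projecting to E, D, E2: {(c, 12, m), (c, 3, y), (d, 32, r), (d, 32, u), (m, 12, c), (r, 32, d), (r, 32, u), (u, 32, d), (u, 32, r), (y, 3, c)}

{(c, 12, m), (c, 3, y), (d, 32, r), (d, 32, u), (m, 12, c), (r, 32, d), (r, 32, u), (u, 32, d), (u, 32, r), (y, 3, c)}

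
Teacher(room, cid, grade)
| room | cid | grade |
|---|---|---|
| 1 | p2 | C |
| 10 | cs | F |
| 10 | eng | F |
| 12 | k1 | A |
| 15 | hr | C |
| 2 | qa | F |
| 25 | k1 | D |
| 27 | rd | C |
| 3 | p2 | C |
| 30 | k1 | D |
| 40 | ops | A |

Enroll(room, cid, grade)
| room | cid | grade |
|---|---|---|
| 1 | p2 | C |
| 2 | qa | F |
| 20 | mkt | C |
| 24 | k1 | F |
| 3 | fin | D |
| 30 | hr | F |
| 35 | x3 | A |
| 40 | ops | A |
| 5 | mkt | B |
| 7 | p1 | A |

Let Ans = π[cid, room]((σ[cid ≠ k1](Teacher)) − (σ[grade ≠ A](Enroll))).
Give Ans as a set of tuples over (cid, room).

{(cs, 10), (eng, 10), (hr, 15), (ops, 40), (p2, 3), (rd, 27)}

Filtering on cid ≠ k1 leaves {(1, p2, C), (10, cs, F), (10, eng, F), (15, hr, C), (2, qa, F), (27, rd, C), (3, p2, C), (40, ops, A)}.
Filtering on grade ≠ A leaves {(1, p2, C), (2, qa, F), (20, mkt, C), (24, k1, F), (3, fin, D), (30, hr, F), (5, mkt, B)}.
Set difference of the two operands is {(10, cs, F), (10, eng, F), (15, hr, C), (27, rd, C), (3, p2, C), (40, ops, A)}.
π_{cid, room} gives {(cs, 10), (eng, 10), (hr, 15), (ops, 40), (p2, 3), (rd, 27)}.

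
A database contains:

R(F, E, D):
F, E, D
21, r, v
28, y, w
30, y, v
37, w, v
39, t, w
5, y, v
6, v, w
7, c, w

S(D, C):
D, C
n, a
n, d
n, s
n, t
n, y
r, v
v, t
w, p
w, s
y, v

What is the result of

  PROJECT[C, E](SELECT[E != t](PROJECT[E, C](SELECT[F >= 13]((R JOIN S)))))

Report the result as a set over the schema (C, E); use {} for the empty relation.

{(p, y), (s, y), (t, r), (t, w), (t, y)}

Natural join on D: {(21, r, v, t), (28, y, w, p), (28, y, w, s), (30, y, v, t), (37, w, v, t), (39, t, w, p), (39, t, w, s), (5, y, v, t), (6, v, w, p), (6, v, w, s), (7, c, w, p), (7, c, w, s)}
Selection F >= 13: {(21, r, v, t), (28, y, w, p), (28, y, w, s), (30, y, v, t), (37, w, v, t), (39, t, w, p), (39, t, w, s)}
π_{E, C} gives {(r, t), (t, p), (t, s), (w, t), (y, p), (y, s), (y, t)}.
Selection E != t: {(r, t), (w, t), (y, p), (y, s), (y, t)}
π_{C, E} gives {(p, y), (s, y), (t, r), (t, w), (t, y)}.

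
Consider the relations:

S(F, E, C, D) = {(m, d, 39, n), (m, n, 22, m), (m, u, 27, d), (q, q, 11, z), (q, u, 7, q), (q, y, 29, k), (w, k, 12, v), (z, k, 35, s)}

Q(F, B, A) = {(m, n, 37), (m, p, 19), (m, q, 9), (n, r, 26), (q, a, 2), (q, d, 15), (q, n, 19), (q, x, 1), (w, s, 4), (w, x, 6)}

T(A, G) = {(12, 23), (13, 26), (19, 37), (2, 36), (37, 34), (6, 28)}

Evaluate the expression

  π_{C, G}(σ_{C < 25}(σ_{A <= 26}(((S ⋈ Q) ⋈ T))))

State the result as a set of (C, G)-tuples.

{(11, 36), (11, 37), (12, 28), (22, 37), (7, 36), (7, 37)}

Joining S and Q on F yields {(m, d, 39, n, n, 37), (m, d, 39, n, p, 19), (m, d, 39, n, q, 9), (m, n, 22, m, n, 37), (m, n, 22, m, p, 19), (m, n, 22, m, q, 9), (m, u, 27, d, n, 37), (m, u, 27, d, p, 19), (m, u, 27, d, q, 9), (q, q, 11, z, a, 2), (q, q, 11, z, d, 15), (q, q, 11, z, n, 19), (q, q, 11, z, x, 1), (q, u, 7, q, a, 2), (q, u, 7, q, d, 15), (q, u, 7, q, n, 19), (q, u, 7, q, x, 1), (q, y, 29, k, a, 2), (q, y, 29, k, d, 15), (q, y, 29, k, n, 19), (q, y, 29, k, x, 1), (w, k, 12, v, s, 4), (w, k, 12, v, x, 6)}.
Joining (S ⋈ Q) and T on A yields {(m, d, 39, n, n, 37, 34), (m, d, 39, n, p, 19, 37), (m, n, 22, m, n, 37, 34), (m, n, 22, m, p, 19, 37), (m, u, 27, d, n, 37, 34), (m, u, 27, d, p, 19, 37), (q, q, 11, z, a, 2, 36), (q, q, 11, z, n, 19, 37), (q, u, 7, q, a, 2, 36), (q, u, 7, q, n, 19, 37), (q, y, 29, k, a, 2, 36), (q, y, 29, k, n, 19, 37), (w, k, 12, v, x, 6, 28)}.
Apply σ_{A <= 26}; surviving tuples: {(m, d, 39, n, p, 19, 37), (m, n, 22, m, p, 19, 37), (m, u, 27, d, p, 19, 37), (q, q, 11, z, a, 2, 36), (q, q, 11, z, n, 19, 37), (q, u, 7, q, a, 2, 36), (q, u, 7, q, n, 19, 37), (q, y, 29, k, a, 2, 36), (q, y, 29, k, n, 19, 37), (w, k, 12, v, x, 6, 28)}
Apply σ_{C < 25}; surviving tuples: {(m, n, 22, m, p, 19, 37), (q, q, 11, z, a, 2, 36), (q, q, 11, z, n, 19, 37), (q, u, 7, q, a, 2, 36), (q, u, 7, q, n, 19, 37), (w, k, 12, v, x, 6, 28)}
π[C, G]: project onto (C, G) → {(11, 36), (11, 37), (12, 28), (22, 37), (7, 36), (7, 37)}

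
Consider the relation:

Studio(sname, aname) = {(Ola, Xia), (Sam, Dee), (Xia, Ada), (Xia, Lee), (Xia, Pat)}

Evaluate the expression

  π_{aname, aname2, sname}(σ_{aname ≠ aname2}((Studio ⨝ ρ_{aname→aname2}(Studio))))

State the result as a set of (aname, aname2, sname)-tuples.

{(Ada, Lee, Xia), (Ada, Pat, Xia), (Lee, Ada, Xia), (Lee, Pat, Xia), (Pat, Ada, Xia), (Pat, Lee, Xia)}

ρ[aname→aname2]: schema becomes (sname, aname2); tuples unchanged.
Studio ⋈ ρ_{aname→aname2}(Studio) (natural join on sname): {(Ola, Xia, Xia), (Sam, Dee, Dee), (Xia, Ada, Ada), (Xia, Ada, Lee), (Xia, Ada, Pat), (Xia, Lee, Ada), (Xia, Lee, Lee), (Xia, Lee, Pat), (Xia, Pat, Ada), (Xia, Pat, Lee), (Xia, Pat, Pat)}
σ[aname ≠ aname2]: keep tuples satisfying aname ≠ aname2 → {(Xia, Ada, Lee), (Xia, Ada, Pat), (Xia, Lee, Ada), (Xia, Lee, Pat), (Xia, Pat, Ada), (Xia, Pat, Lee)}
π[aname, aname2, sname]: project onto (aname, aname2, sname) → {(Ada, Lee, Xia), (Ada, Pat, Xia), (Lee, Ada, Xia), (Lee, Pat, Xia), (Pat, Ada, Xia), (Pat, Lee, Xia)}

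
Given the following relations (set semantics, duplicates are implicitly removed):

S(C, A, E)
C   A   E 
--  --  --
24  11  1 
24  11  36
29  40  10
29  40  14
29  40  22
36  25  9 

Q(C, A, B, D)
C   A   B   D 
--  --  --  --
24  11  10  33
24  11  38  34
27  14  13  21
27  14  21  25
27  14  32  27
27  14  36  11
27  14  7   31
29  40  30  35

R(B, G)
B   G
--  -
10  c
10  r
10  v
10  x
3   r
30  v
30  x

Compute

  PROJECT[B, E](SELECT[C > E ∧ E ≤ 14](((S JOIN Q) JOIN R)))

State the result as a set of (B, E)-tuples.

Joining S and Q on C, A yields {(24, 11, 1, 10, 33), (24, 11, 1, 38, 34), (24, 11, 36, 10, 33), (24, 11, 36, 38, 34), (29, 40, 10, 30, 35), (29, 40, 14, 30, 35), (29, 40, 22, 30, 35)}.
Joining (S JOIN Q) and R on B yields {(24, 11, 1, 10, 33, c), (24, 11, 1, 10, 33, r), (24, 11, 1, 10, 33, v), (24, 11, 1, 10, 33, x), (24, 11, 36, 10, 33, c), (24, 11, 36, 10, 33, r), (24, 11, 36, 10, 33, v), (24, 11, 36, 10, 33, x), (29, 40, 10, 30, 35, v), (29, 40, 10, 30, 35, x), (29, 40, 14, 30, 35, v), (29, 40, 14, 30, 35, x), (29, 40, 22, 30, 35, v), (29, 40, 22, 30, 35, x)}.
Filtering on C > E ∧ E ≤ 14 leaves {(24, 11, 1, 10, 33, c), (24, 11, 1, 10, 33, r), (24, 11, 1, 10, 33, v), (24, 11, 1, 10, 33, x), (29, 40, 10, 30, 35, v), (29, 40, 10, 30, 35, x), (29, 40, 14, 30, 35, v), (29, 40, 14, 30, 35, x)}.
Projecting to B, E (5 duplicate(s) eliminated): {(10, 1), (30, 10), (30, 14)}

{(10, 1), (30, 10), (30, 14)}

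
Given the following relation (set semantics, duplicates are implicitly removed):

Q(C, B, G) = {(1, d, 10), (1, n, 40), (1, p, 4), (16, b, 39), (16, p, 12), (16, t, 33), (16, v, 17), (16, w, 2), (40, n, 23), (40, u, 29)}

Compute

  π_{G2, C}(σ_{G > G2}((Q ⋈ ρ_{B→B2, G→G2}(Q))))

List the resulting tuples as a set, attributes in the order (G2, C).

{(10, 1), (12, 16), (17, 16), (2, 16), (23, 40), (33, 16), (4, 1)}

ρ[B→B2, G→G2]: schema becomes (C, B2, G2); tuples unchanged.
Q ⋈ ρ_{B→B2, G→G2}(Q) (natural join on C): {(1, d, 10, d, 10), (1, d, 10, n, 40), (1, d, 10, p, 4), (1, n, 40, d, 10), (1, n, 40, n, 40), (1, n, 40, p, 4), (1, p, 4, d, 10), (1, p, 4, n, 40), (1, p, 4, p, 4), (16, b, 39, b, 39), (16, b, 39, p, 12), (16, b, 39, t, 33), (16, b, 39, v, 17), (16, b, 39, w, 2), (16, p, 12, b, 39), (16, p, 12, p, 12), (16, p, 12, t, 33), (16, p, 12, v, 17), (16, p, 12, w, 2), (16, t, 33, b, 39), (16, t, 33, p, 12), (16, t, 33, t, 33), (16, t, 33, v, 17), (16, t, 33, w, 2), (16, v, 17, b, 39), (16, v, 17, p, 12), (16, v, 17, t, 33), (16, v, 17, v, 17), (16, v, 17, w, 2), (16, w, 2, b, 39), (16, w, 2, p, 12), (16, w, 2, t, 33), (16, w, 2, v, 17), (16, w, 2, w, 2), (40, n, 23, n, 23), (40, n, 23, u, 29), (40, u, 29, n, 23), (40, u, 29, u, 29)}
Apply σ_{G > G2}; surviving tuples: {(1, d, 10, p, 4), (1, n, 40, d, 10), (1, n, 40, p, 4), (16, b, 39, p, 12), (16, b, 39, t, 33), (16, b, 39, v, 17), (16, b, 39, w, 2), (16, p, 12, w, 2), (16, t, 33, p, 12), (16, t, 33, v, 17), (16, t, 33, w, 2), (16, v, 17, p, 12), (16, v, 17, w, 2), (40, u, 29, n, 23)}
π_{G2, C} gives {(10, 1), (12, 16), (17, 16), (2, 16), (23, 40), (33, 16), (4, 1)} (7 duplicate(s) eliminated).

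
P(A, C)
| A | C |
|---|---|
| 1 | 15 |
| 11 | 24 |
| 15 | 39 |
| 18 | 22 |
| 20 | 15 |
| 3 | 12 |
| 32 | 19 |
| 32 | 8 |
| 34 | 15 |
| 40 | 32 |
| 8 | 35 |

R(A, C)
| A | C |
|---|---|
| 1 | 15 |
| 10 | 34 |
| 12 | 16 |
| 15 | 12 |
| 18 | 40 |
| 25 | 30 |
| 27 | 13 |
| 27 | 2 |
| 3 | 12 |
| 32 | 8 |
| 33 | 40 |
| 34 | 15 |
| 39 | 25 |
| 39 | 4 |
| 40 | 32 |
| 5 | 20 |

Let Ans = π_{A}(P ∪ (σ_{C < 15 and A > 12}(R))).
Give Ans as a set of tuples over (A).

{1, 11, 15, 18, 20, 27, 3, 32, 34, 39, 40, 8}

Apply σ_{C < 15 and A > 12}; surviving tuples: {(15, 12), (27, 13), (27, 2), (32, 8), (39, 4)}
Union: {(1, 15), (11, 24), (15, 39), (18, 22), (20, 15), (3, 12), (32, 19), (32, 8), (34, 15), (40, 32), (8, 35)} with {(15, 12), (27, 13), (27, 2), (32, 8), (39, 4)} → {(1, 15), (11, 24), (15, 12), (15, 39), (18, 22), (20, 15), (27, 13), (27, 2), (3, 12), (32, 19), (32, 8), (34, 15), (39, 4), (40, 32), (8, 35)}
Keep only column(s) A (3 duplicate(s) eliminated): {1, 11, 15, 18, 20, 27, 3, 32, 34, 39, 40, 8}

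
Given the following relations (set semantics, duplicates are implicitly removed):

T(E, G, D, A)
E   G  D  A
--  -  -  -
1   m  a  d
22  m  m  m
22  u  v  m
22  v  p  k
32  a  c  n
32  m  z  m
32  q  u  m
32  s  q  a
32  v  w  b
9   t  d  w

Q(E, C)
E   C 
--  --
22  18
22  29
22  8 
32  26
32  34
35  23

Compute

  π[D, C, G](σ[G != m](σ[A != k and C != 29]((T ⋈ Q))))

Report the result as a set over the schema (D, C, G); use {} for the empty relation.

T ⋈ Q (natural join on E): {(22, m, m, m, 18), (22, m, m, m, 29), (22, m, m, m, 8), (22, u, v, m, 18), (22, u, v, m, 29), (22, u, v, m, 8), (22, v, p, k, 18), (22, v, p, k, 29), (22, v, p, k, 8), (32, a, c, n, 26), (32, a, c, n, 34), (32, m, z, m, 26), (32, m, z, m, 34), (32, q, u, m, 26), (32, q, u, m, 34), (32, s, q, a, 26), (32, s, q, a, 34), (32, v, w, b, 26), (32, v, w, b, 34)}
σ[A != k and C != 29]: keep tuples satisfying A != k and C != 29 → {(22, m, m, m, 18), (22, m, m, m, 8), (22, u, v, m, 18), (22, u, v, m, 8), (32, a, c, n, 26), (32, a, c, n, 34), (32, m, z, m, 26), (32, m, z, m, 34), (32, q, u, m, 26), (32, q, u, m, 34), (32, s, q, a, 26), (32, s, q, a, 34), (32, v, w, b, 26), (32, v, w, b, 34)}
σ[G != m]: keep tuples satisfying G != m → {(22, u, v, m, 18), (22, u, v, m, 8), (32, a, c, n, 26), (32, a, c, n, 34), (32, q, u, m, 26), (32, q, u, m, 34), (32, s, q, a, 26), (32, s, q, a, 34), (32, v, w, b, 26), (32, v, w, b, 34)}
π_{D, C, G} gives {(c, 26, a), (c, 34, a), (q, 26, s), (q, 34, s), (u, 26, q), (u, 34, q), (v, 18, u), (v, 8, u), (w, 26, v), (w, 34, v)}.

{(c, 26, a), (c, 34, a), (q, 26, s), (q, 34, s), (u, 26, q), (u, 34, q), (v, 18, u), (v, 8, u), (w, 26, v), (w, 34, v)}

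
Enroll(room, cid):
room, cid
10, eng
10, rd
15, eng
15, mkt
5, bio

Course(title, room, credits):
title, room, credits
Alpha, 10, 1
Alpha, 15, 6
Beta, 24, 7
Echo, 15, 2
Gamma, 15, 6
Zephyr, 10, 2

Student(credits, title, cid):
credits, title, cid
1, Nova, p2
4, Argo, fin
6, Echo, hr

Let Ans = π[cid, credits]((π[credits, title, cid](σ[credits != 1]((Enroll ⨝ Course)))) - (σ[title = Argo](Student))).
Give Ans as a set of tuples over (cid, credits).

{(eng, 2), (eng, 6), (mkt, 2), (mkt, 6), (rd, 2)}

Joining Enroll and Course on room yields {(10, eng, Alpha, 1), (10, eng, Zephyr, 2), (10, rd, Alpha, 1), (10, rd, Zephyr, 2), (15, eng, Alpha, 6), (15, eng, Echo, 2), (15, eng, Gamma, 6), (15, mkt, Alpha, 6), (15, mkt, Echo, 2), (15, mkt, Gamma, 6)}.
σ[credits != 1]: keep tuples satisfying credits != 1 → {(10, eng, Zephyr, 2), (10, rd, Zephyr, 2), (15, eng, Alpha, 6), (15, eng, Echo, 2), (15, eng, Gamma, 6), (15, mkt, Alpha, 6), (15, mkt, Echo, 2), (15, mkt, Gamma, 6)}
π_{credits, title, cid} gives {(2, Echo, eng), (2, Echo, mkt), (2, Zephyr, eng), (2, Zephyr, rd), (6, Alpha, eng), (6, Alpha, mkt), (6, Gamma, eng), (6, Gamma, mkt)}.
σ[title = Argo]: keep tuples satisfying title = Argo → {(4, Argo, fin)}
Difference: {(2, Echo, eng), (2, Echo, mkt), (2, Zephyr, eng), (2, Zephyr, rd), (6, Alpha, eng), (6, Alpha, mkt), (6, Gamma, eng), (6, Gamma, mkt)} with {(4, Argo, fin)} → {(2, Echo, eng), (2, Echo, mkt), (2, Zephyr, eng), (2, Zephyr, rd), (6, Alpha, eng), (6, Alpha, mkt), (6, Gamma, eng), (6, Gamma, mkt)}
π_{cid, credits} gives {(eng, 2), (eng, 6), (mkt, 2), (mkt, 6), (rd, 2)} (3 duplicate(s) eliminated).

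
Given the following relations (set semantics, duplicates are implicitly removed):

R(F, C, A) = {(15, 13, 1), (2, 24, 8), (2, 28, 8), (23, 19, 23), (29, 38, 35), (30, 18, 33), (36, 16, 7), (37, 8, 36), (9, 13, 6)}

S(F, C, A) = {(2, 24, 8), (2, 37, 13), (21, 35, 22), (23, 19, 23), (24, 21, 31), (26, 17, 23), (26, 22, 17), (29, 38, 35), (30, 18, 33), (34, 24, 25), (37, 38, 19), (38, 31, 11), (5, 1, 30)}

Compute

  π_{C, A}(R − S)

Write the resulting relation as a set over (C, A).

Difference: {(15, 13, 1), (2, 24, 8), (2, 28, 8), (23, 19, 23), (29, 38, 35), (30, 18, 33), (36, 16, 7), (37, 8, 36), (9, 13, 6)} with {(2, 24, 8), (2, 37, 13), (21, 35, 22), (23, 19, 23), (24, 21, 31), (26, 17, 23), (26, 22, 17), (29, 38, 35), (30, 18, 33), (34, 24, 25), (37, 38, 19), (38, 31, 11), (5, 1, 30)} → {(15, 13, 1), (2, 28, 8), (36, 16, 7), (37, 8, 36), (9, 13, 6)}
Keep only column(s) C, A: {(13, 1), (13, 6), (16, 7), (28, 8), (8, 36)}

{(13, 1), (13, 6), (16, 7), (28, 8), (8, 36)}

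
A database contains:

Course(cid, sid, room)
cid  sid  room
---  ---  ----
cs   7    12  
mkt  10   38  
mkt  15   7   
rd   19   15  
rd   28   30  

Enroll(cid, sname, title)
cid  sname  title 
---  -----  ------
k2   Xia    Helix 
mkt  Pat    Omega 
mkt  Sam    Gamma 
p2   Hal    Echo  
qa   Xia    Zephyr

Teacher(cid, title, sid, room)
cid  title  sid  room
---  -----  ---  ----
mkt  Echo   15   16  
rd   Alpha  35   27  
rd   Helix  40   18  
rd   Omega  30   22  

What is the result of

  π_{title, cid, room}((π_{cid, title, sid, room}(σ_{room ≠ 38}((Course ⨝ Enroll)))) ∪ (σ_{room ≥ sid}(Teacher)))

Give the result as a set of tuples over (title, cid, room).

{(Echo, mkt, 16), (Gamma, mkt, 7), (Omega, mkt, 7)}

Natural join on cid: {(mkt, 10, 38, Pat, Omega), (mkt, 10, 38, Sam, Gamma), (mkt, 15, 7, Pat, Omega), (mkt, 15, 7, Sam, Gamma)}
Apply σ_{room ≠ 38}; surviving tuples: {(mkt, 15, 7, Pat, Omega), (mkt, 15, 7, Sam, Gamma)}
π[cid, title, sid, room]: project onto (cid, title, sid, room) → {(mkt, Gamma, 15, 7), (mkt, Omega, 15, 7)}
Apply σ_{room ≥ sid}; surviving tuples: {(mkt, Echo, 15, 16)}
Taking the union: {(mkt, Echo, 15, 16), (mkt, Gamma, 15, 7), (mkt, Omega, 15, 7)}
π[title, cid, room]: project onto (title, cid, room) → {(Echo, mkt, 16), (Gamma, mkt, 7), (Omega, mkt, 7)}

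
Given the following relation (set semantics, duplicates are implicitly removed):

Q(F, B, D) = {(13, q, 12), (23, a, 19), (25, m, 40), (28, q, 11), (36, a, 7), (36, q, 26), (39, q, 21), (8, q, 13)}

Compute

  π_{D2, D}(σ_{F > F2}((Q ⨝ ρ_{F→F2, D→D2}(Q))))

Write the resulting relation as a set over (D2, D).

{(11, 21), (11, 26), (12, 11), (12, 21), (12, 26), (13, 11), (13, 12), (13, 21), (13, 26), (19, 7), (26, 21)}

ρ[F→F2, D→D2]: schema becomes (F2, B, D2); tuples unchanged.
Natural join on B: {(13, q, 12, 13, 12), (13, q, 12, 28, 11), (13, q, 12, 36, 26), (13, q, 12, 39, 21), (13, q, 12, 8, 13), (23, a, 19, 23, 19), (23, a, 19, 36, 7), (25, m, 40, 25, 40), (28, q, 11, 13, 12), (28, q, 11, 28, 11), (28, q, 11, 36, 26), (28, q, 11, 39, 21), (28, q, 11, 8, 13), (36, a, 7, 23, 19), (36, a, 7, 36, 7), (36, q, 26, 13, 12), (36, q, 26, 28, 11), (36, q, 26, 36, 26), (36, q, 26, 39, 21), (36, q, 26, 8, 13), (39, q, 21, 13, 12), (39, q, 21, 28, 11), (39, q, 21, 36, 26), (39, q, 21, 39, 21), (39, q, 21, 8, 13), (8, q, 13, 13, 12), (8, q, 13, 28, 11), (8, q, 13, 36, 26), (8, q, 13, 39, 21), (8, q, 13, 8, 13)}
Apply σ_{F > F2}; surviving tuples: {(13, q, 12, 8, 13), (28, q, 11, 13, 12), (28, q, 11, 8, 13), (36, a, 7, 23, 19), (36, q, 26, 13, 12), (36, q, 26, 28, 11), (36, q, 26, 8, 13), (39, q, 21, 13, 12), (39, q, 21, 28, 11), (39, q, 21, 36, 26), (39, q, 21, 8, 13)}
Keep only column(s) D2, D: {(11, 21), (11, 26), (12, 11), (12, 21), (12, 26), (13, 11), (13, 12), (13, 21), (13, 26), (19, 7), (26, 21)}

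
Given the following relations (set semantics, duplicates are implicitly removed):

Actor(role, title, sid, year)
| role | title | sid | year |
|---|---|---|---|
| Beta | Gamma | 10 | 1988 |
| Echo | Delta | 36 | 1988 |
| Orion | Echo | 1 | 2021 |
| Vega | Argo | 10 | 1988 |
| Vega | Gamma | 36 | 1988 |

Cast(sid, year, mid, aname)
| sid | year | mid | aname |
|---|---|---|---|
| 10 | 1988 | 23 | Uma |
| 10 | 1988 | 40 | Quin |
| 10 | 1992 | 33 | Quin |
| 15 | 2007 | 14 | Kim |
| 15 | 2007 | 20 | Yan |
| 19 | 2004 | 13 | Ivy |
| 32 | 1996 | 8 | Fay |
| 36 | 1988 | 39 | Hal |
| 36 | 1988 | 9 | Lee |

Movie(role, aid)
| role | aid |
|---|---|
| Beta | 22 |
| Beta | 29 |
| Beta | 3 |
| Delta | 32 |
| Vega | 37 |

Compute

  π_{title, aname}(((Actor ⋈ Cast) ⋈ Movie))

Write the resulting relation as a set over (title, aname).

{(Argo, Quin), (Argo, Uma), (Gamma, Hal), (Gamma, Lee), (Gamma, Quin), (Gamma, Uma)}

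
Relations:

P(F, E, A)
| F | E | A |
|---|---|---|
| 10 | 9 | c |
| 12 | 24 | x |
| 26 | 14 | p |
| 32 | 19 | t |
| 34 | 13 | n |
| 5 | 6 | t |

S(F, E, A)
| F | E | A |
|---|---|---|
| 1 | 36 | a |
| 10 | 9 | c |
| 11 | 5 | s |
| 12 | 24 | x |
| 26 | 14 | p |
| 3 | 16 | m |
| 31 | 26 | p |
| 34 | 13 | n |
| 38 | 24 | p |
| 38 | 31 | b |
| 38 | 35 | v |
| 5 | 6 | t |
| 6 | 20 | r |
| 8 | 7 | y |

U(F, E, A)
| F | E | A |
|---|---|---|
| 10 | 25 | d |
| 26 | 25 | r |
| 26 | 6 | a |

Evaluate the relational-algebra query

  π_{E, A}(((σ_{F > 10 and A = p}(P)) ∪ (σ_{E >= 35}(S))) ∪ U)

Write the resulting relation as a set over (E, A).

{(14, p), (25, d), (25, r), (35, v), (36, a), (6, a)}

Apply σ_{F > 10 and A = p}; surviving tuples: {(26, 14, p)}
Apply σ_{E >= 35}; surviving tuples: {(1, 36, a), (38, 35, v)}
Taking the union: {(1, 36, a), (26, 14, p), (38, 35, v)}
Taking the union: {(1, 36, a), (10, 25, d), (26, 14, p), (26, 25, r), (26, 6, a), (38, 35, v)}
π_{E, A} gives {(14, p), (25, d), (25, r), (35, v), (36, a), (6, a)}.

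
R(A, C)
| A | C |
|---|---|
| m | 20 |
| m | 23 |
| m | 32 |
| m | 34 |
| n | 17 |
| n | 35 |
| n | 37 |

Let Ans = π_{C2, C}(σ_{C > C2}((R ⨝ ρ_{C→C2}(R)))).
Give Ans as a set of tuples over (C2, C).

{(17, 35), (17, 37), (20, 23), (20, 32), (20, 34), (23, 32), (23, 34), (32, 34), (35, 37)}

ρ[C→C2]: schema becomes (A, C2); tuples unchanged.
R ⋈ ρ_{C→C2}(R) (natural join on A): {(m, 20, 20), (m, 20, 23), (m, 20, 32), (m, 20, 34), (m, 23, 20), (m, 23, 23), (m, 23, 32), (m, 23, 34), (m, 32, 20), (m, 32, 23), (m, 32, 32), (m, 32, 34), (m, 34, 20), (m, 34, 23), (m, 34, 32), (m, 34, 34), (n, 17, 17), (n, 17, 35), (n, 17, 37), (n, 35, 17), (n, 35, 35), (n, 35, 37), (n, 37, 17), (n, 37, 35), (n, 37, 37)}
Filtering on C > C2 leaves {(m, 23, 20), (m, 32, 20), (m, 32, 23), (m, 34, 20), (m, 34, 23), (m, 34, 32), (n, 35, 17), (n, 37, 17), (n, 37, 35)}.
π[C2, C]: project onto (C2, C) → {(17, 35), (17, 37), (20, 23), (20, 32), (20, 34), (23, 32), (23, 34), (32, 34), (35, 37)}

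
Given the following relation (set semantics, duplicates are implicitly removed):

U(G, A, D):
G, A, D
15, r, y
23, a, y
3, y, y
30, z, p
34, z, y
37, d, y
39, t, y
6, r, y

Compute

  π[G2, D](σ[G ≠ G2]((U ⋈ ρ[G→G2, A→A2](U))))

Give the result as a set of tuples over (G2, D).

{(15, y), (23, y), (3, y), (34, y), (37, y), (39, y), (6, y)}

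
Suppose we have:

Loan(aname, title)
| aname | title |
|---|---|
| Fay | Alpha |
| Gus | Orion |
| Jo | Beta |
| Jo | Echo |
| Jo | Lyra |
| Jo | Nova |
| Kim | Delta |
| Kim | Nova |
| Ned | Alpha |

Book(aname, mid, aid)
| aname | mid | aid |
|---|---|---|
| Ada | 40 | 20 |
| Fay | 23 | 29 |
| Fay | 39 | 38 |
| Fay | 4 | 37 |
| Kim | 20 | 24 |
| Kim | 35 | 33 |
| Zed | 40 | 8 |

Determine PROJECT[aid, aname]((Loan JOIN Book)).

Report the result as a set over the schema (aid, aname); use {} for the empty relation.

{(24, Kim), (29, Fay), (33, Kim), (37, Fay), (38, Fay)}

Loan ⋈ Book (natural join on aname): {(Fay, Alpha, 23, 29), (Fay, Alpha, 39, 38), (Fay, Alpha, 4, 37), (Kim, Delta, 20, 24), (Kim, Delta, 35, 33), (Kim, Nova, 20, 24), (Kim, Nova, 35, 33)}
Keep only column(s) aid, aname (2 duplicate(s) eliminated): {(24, Kim), (29, Fay), (33, Kim), (37, Fay), (38, Fay)}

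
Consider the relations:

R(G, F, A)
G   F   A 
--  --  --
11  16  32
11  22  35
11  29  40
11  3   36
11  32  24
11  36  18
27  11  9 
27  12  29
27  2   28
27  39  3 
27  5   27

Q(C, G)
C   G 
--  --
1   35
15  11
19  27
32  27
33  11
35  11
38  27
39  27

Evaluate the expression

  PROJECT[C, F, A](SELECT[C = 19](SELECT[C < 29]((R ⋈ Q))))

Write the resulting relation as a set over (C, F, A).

Joining R and Q on G yields {(11, 16, 32, 15), (11, 16, 32, 33), (11, 16, 32, 35), (11, 22, 35, 15), (11, 22, 35, 33), (11, 22, 35, 35), (11, 29, 40, 15), (11, 29, 40, 33), (11, 29, 40, 35), (11, 3, 36, 15), (11, 3, 36, 33), (11, 3, 36, 35), (11, 32, 24, 15), (11, 32, 24, 33), (11, 32, 24, 35), (11, 36, 18, 15), (11, 36, 18, 33), (11, 36, 18, 35), (27, 11, 9, 19), (27, 11, 9, 32), (27, 11, 9, 38), (27, 11, 9, 39), (27, 12, 29, 19), (27, 12, 29, 32), (27, 12, 29, 38), (27, 12, 29, 39), (27, 2, 28, 19), (27, 2, 28, 32), (27, 2, 28, 38), (27, 2, 28, 39), (27, 39, 3, 19), (27, 39, 3, 32), (27, 39, 3, 38), (27, 39, 3, 39), (27, 5, 27, 19), (27, 5, 27, 32), (27, 5, 27, 38), (27, 5, 27, 39)}.
σ[C < 29]: keep tuples satisfying C < 29 → {(11, 16, 32, 15), (11, 22, 35, 15), (11, 29, 40, 15), (11, 3, 36, 15), (11, 32, 24, 15), (11, 36, 18, 15), (27, 11, 9, 19), (27, 12, 29, 19), (27, 2, 28, 19), (27, 39, 3, 19), (27, 5, 27, 19)}
σ[C = 19]: keep tuples satisfying C = 19 → {(27, 11, 9, 19), (27, 12, 29, 19), (27, 2, 28, 19), (27, 39, 3, 19), (27, 5, 27, 19)}
Projecting to C, F, A: {(19, 11, 9), (19, 12, 29), (19, 2, 28), (19, 39, 3), (19, 5, 27)}

{(19, 11, 9), (19, 12, 29), (19, 2, 28), (19, 39, 3), (19, 5, 27)}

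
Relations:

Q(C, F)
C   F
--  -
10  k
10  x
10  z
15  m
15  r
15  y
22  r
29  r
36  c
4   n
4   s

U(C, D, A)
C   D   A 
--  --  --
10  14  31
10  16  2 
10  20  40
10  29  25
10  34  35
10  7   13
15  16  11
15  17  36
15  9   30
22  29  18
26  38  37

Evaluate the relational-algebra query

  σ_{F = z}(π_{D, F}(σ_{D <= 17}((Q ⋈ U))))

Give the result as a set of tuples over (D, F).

{(14, z), (16, z), (7, z)}

Natural join on C: {(10, k, 14, 31), (10, k, 16, 2), (10, k, 20, 40), (10, k, 29, 25), (10, k, 34, 35), (10, k, 7, 13), (10, x, 14, 31), (10, x, 16, 2), (10, x, 20, 40), (10, x, 29, 25), (10, x, 34, 35), (10, x, 7, 13), (10, z, 14, 31), (10, z, 16, 2), (10, z, 20, 40), (10, z, 29, 25), (10, z, 34, 35), (10, z, 7, 13), (15, m, 16, 11), (15, m, 17, 36), (15, m, 9, 30), (15, r, 16, 11), (15, r, 17, 36), (15, r, 9, 30), (15, y, 16, 11), (15, y, 17, 36), (15, y, 9, 30), (22, r, 29, 18)}
σ[D <= 17]: keep tuples satisfying D <= 17 → {(10, k, 14, 31), (10, k, 16, 2), (10, k, 7, 13), (10, x, 14, 31), (10, x, 16, 2), (10, x, 7, 13), (10, z, 14, 31), (10, z, 16, 2), (10, z, 7, 13), (15, m, 16, 11), (15, m, 17, 36), (15, m, 9, 30), (15, r, 16, 11), (15, r, 17, 36), (15, r, 9, 30), (15, y, 16, 11), (15, y, 17, 36), (15, y, 9, 30)}
π[D, F]: project onto (D, F) → {(14, k), (14, x), (14, z), (16, k), (16, m), (16, r), (16, x), (16, y), (16, z), (17, m), (17, r), (17, y), (7, k), (7, x), (7, z), (9, m), (9, r), (9, y)}
σ[F = z]: keep tuples satisfying F = z → {(14, z), (16, z), (7, z)}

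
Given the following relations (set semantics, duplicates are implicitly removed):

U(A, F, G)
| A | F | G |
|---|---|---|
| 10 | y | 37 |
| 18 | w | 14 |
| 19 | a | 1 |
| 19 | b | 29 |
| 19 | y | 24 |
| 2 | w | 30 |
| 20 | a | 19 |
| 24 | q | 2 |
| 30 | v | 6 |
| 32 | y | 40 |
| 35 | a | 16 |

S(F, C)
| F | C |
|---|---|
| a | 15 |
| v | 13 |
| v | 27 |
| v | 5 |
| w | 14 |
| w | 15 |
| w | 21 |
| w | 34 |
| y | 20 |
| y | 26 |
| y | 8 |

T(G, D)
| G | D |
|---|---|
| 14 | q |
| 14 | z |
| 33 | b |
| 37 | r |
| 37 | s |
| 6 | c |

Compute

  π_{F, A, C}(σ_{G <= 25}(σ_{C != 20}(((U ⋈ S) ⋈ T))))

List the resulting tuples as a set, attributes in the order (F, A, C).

{(v, 30, 13), (v, 30, 27), (v, 30, 5), (w, 18, 14), (w, 18, 15), (w, 18, 21), (w, 18, 34)}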